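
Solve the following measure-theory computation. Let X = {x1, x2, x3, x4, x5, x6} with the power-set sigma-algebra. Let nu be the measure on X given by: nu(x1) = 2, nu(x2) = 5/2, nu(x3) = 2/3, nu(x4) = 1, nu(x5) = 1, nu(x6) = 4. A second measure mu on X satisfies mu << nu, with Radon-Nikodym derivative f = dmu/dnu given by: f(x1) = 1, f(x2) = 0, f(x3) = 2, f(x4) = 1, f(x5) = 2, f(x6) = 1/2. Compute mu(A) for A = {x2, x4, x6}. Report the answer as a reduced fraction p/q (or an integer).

By the defining property of the Radon-Nikodym derivative, for every measurable set A,
  mu(A) = integral_A f dnu.
Since nu is a discrete measure concentrated on the atoms of X, the integral over A reduces to the sum
  mu(A) = sum_{x in A} f(x) * nu({x}).
Computing each term:
  x2: f(x2) * nu(x2) = 0 * 5/2 = 0.
  x4: f(x4) * nu(x4) = 1 * 1 = 1.
  x6: f(x6) * nu(x6) = 1/2 * 4 = 2.
Summing: mu(A) = 0 + 1 + 2 = 3.

3


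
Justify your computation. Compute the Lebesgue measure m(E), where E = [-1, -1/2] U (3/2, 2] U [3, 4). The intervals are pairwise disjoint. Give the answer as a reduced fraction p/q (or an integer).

For pairwise disjoint intervals, m(union_i I_i) = sum_i m(I_i),
and m is invariant under swapping open/closed endpoints (single points have measure 0).
So m(E) = sum_i (b_i - a_i).
  I_1 has length -1/2 - (-1) = 1/2.
  I_2 has length 2 - 3/2 = 1/2.
  I_3 has length 4 - 3 = 1.
Summing:
  m(E) = 1/2 + 1/2 + 1 = 2.

2


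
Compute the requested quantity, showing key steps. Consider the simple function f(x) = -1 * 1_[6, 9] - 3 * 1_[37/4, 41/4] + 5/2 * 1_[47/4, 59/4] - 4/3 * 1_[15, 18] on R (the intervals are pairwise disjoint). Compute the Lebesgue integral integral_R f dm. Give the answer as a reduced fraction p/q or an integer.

For a simple function f = sum_i c_i * 1_{A_i} with disjoint A_i,
  integral f dm = sum_i c_i * m(A_i).
Lengths of the A_i:
  m(A_1) = 9 - 6 = 3.
  m(A_2) = 41/4 - 37/4 = 1.
  m(A_3) = 59/4 - 47/4 = 3.
  m(A_4) = 18 - 15 = 3.
Contributions c_i * m(A_i):
  (-1) * (3) = -3.
  (-3) * (1) = -3.
  (5/2) * (3) = 15/2.
  (-4/3) * (3) = -4.
Total: -3 - 3 + 15/2 - 4 = -5/2.

-5/2


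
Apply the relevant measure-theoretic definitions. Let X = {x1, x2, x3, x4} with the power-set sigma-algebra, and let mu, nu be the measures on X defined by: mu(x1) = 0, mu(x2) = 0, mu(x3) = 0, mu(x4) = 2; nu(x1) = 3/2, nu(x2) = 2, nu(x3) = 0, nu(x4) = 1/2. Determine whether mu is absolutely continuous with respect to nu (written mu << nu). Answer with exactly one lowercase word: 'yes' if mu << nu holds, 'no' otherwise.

mu << nu means: every nu-null measurable set is also mu-null; equivalently, for every atom x, if nu({x}) = 0 then mu({x}) = 0.
Checking each atom:
  x1: nu = 3/2 > 0 -> no constraint.
  x2: nu = 2 > 0 -> no constraint.
  x3: nu = 0, mu = 0 -> consistent with mu << nu.
  x4: nu = 1/2 > 0 -> no constraint.
No atom violates the condition. Therefore mu << nu.

yes


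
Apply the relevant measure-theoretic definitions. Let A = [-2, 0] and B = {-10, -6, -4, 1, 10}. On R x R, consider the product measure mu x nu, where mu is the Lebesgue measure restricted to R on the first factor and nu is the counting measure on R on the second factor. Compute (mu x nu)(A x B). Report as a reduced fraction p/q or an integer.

For a measurable rectangle A x B, the product measure satisfies
  (mu x nu)(A x B) = mu(A) * nu(B).
  mu(A) = 2.
  nu(B) = 5.
  (mu x nu)(A x B) = 2 * 5 = 10.

10


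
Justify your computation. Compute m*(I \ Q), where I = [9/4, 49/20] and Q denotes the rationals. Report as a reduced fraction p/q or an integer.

The interval I = [9/4, 49/20] has m(I) = 49/20 - 9/4 = 1/5 (endpoints are measure-zero, so open/closed/half-open agree). Write I = (I cap Q) u (I \ Q). The rationals in I are countable, so m*(I cap Q) = 0 (cover each rational by intervals whose total length is arbitrarily small). By countable subadditivity m*(I) <= m*(I cap Q) + m*(I \ Q), hence m*(I \ Q) >= m(I) = 1/5. The reverse inequality m*(I \ Q) <= m*(I) = 1/5 is trivial since (I \ Q) is a subset of I. Therefore m*(I \ Q) = 1/5.

1/5


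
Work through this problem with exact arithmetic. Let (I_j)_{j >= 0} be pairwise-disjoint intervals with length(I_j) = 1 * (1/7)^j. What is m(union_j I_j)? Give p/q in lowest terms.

By countable additivity of the Lebesgue measure on pairwise disjoint measurable sets,
  m(union_{j >= 0} I_j) = sum_{j >= 0} m(I_j) = sum_{j >= 0} a * r^j,
  with a = 1 and r = 1/7.
Since 0 < r = 1/7 < 1, the geometric series converges:
  sum_{j >= 0} a * r^j = a / (1 - r).
  = 1 / (1 - 1/7)
  = 1 / (6/7)
  = 7/6.

7/6


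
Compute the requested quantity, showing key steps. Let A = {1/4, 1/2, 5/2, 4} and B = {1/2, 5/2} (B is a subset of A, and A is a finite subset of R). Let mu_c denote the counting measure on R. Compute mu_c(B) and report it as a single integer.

Counting measure assigns mu_c(E) = |E| (number of elements) when E is finite.
B has 2 element(s), so mu_c(B) = 2.

2


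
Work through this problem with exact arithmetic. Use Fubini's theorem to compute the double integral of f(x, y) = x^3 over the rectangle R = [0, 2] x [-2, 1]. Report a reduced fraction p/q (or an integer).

f(x, y) is a tensor product of a function of x and a function of y, and both factors are bounded continuous (hence Lebesgue integrable) on the rectangle, so Fubini's theorem applies:
  integral_R f d(m x m) = (integral_a1^b1 x^3 dx) * (integral_a2^b2 1 dy).
Inner integral in x: integral_{0}^{2} x^3 dx = (2^4 - 0^4)/4
  = 4.
Inner integral in y: integral_{-2}^{1} 1 dy = (1^1 - (-2)^1)/1
  = 3.
Product: (4) * (3) = 12.

12


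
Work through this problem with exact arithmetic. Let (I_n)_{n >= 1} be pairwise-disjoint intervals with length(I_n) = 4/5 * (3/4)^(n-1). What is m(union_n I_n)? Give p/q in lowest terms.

By countable additivity of the Lebesgue measure on pairwise disjoint measurable sets,
  m(union_{n >= 1} I_n) = sum_{n >= 1} m(I_n) = sum_{n >= 1} a * r^(n-1),
  with a = 4/5 and r = 3/4.
Since 0 < r = 3/4 < 1, the geometric series converges:
  sum_{n >= 1} a * r^(n-1) = a / (1 - r).
  = 4/5 / (1 - 3/4)
  = 4/5 / (1/4)
  = 16/5.

16/5


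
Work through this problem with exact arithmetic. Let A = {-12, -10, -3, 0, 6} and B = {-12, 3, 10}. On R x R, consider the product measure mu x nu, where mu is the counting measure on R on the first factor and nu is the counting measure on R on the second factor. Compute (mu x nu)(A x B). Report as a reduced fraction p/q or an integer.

For a measurable rectangle A x B, the product measure satisfies
  (mu x nu)(A x B) = mu(A) * nu(B).
  mu(A) = 5.
  nu(B) = 3.
  (mu x nu)(A x B) = 5 * 3 = 15.

15


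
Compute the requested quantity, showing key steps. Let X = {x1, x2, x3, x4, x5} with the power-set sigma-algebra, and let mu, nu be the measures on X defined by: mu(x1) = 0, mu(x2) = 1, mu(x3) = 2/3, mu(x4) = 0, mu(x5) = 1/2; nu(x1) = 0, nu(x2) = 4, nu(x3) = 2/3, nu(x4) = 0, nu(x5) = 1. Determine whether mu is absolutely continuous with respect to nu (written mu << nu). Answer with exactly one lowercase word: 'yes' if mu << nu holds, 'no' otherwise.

mu << nu means: every nu-null measurable set is also mu-null; equivalently, for every atom x, if nu({x}) = 0 then mu({x}) = 0.
Checking each atom:
  x1: nu = 0, mu = 0 -> consistent with mu << nu.
  x2: nu = 4 > 0 -> no constraint.
  x3: nu = 2/3 > 0 -> no constraint.
  x4: nu = 0, mu = 0 -> consistent with mu << nu.
  x5: nu = 1 > 0 -> no constraint.
No atom violates the condition. Therefore mu << nu.

yes


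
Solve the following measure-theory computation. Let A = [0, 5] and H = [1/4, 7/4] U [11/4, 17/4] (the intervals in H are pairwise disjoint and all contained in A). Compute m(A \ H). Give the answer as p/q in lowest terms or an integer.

The ambient interval has length m(A) = 5 - 0 = 5.
Since the holes are disjoint and sit inside A, by finite additivity
  m(H) = sum_i (b_i - a_i), and m(A \ H) = m(A) - m(H).
Computing the hole measures:
  m(H_1) = 7/4 - 1/4 = 3/2.
  m(H_2) = 17/4 - 11/4 = 3/2.
Summed: m(H) = 3/2 + 3/2 = 3.
So m(A \ H) = 5 - 3 = 2.

2


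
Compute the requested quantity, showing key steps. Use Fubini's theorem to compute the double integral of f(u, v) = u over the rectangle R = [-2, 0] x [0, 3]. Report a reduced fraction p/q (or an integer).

f(u, v) is a tensor product of a function of u and a function of v, and both factors are bounded continuous (hence Lebesgue integrable) on the rectangle, so Fubini's theorem applies:
  integral_R f d(m x m) = (integral_a1^b1 u du) * (integral_a2^b2 1 dv).
Inner integral in u: integral_{-2}^{0} u du = (0^2 - (-2)^2)/2
  = -2.
Inner integral in v: integral_{0}^{3} 1 dv = (3^1 - 0^1)/1
  = 3.
Product: (-2) * (3) = -6.

-6


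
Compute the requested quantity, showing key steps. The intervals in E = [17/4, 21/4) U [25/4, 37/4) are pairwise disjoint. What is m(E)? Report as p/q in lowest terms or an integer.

For pairwise disjoint intervals, m(union_i I_i) = sum_i m(I_i),
and m is invariant under swapping open/closed endpoints (single points have measure 0).
So m(E) = sum_i (b_i - a_i).
  I_1 has length 21/4 - 17/4 = 1.
  I_2 has length 37/4 - 25/4 = 3.
Summing:
  m(E) = 1 + 3 = 4.

4


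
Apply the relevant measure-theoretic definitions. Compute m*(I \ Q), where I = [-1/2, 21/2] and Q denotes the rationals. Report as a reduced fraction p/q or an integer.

The interval I = [-1/2, 21/2] has m(I) = 21/2 - (-1/2) = 11 (endpoints are measure-zero, so open/closed/half-open agree). Write I = (I cap Q) u (I \ Q). The rationals in I are countable, so m*(I cap Q) = 0 (cover each rational by intervals whose total length is arbitrarily small). By countable subadditivity m*(I) <= m*(I cap Q) + m*(I \ Q), hence m*(I \ Q) >= m(I) = 11. The reverse inequality m*(I \ Q) <= m*(I) = 11 is trivial since (I \ Q) is a subset of I. Therefore m*(I \ Q) = 11.

11


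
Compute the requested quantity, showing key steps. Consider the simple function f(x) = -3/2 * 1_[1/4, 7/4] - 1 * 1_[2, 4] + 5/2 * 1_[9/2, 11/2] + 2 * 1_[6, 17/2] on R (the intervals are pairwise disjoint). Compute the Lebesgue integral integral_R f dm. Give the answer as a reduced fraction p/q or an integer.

For a simple function f = sum_i c_i * 1_{A_i} with disjoint A_i,
  integral f dm = sum_i c_i * m(A_i).
Lengths of the A_i:
  m(A_1) = 7/4 - 1/4 = 3/2.
  m(A_2) = 4 - 2 = 2.
  m(A_3) = 11/2 - 9/2 = 1.
  m(A_4) = 17/2 - 6 = 5/2.
Contributions c_i * m(A_i):
  (-3/2) * (3/2) = -9/4.
  (-1) * (2) = -2.
  (5/2) * (1) = 5/2.
  (2) * (5/2) = 5.
Total: -9/4 - 2 + 5/2 + 5 = 13/4.

13/4


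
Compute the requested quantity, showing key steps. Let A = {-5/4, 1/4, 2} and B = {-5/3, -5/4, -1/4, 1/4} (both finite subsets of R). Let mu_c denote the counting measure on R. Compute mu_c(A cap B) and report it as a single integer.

Counting measure on a finite set equals cardinality. mu_c(A cap B) = |A cap B| (elements appearing in both).
Enumerating the elements of A that also lie in B gives 2 element(s).
So mu_c(A cap B) = 2.

2


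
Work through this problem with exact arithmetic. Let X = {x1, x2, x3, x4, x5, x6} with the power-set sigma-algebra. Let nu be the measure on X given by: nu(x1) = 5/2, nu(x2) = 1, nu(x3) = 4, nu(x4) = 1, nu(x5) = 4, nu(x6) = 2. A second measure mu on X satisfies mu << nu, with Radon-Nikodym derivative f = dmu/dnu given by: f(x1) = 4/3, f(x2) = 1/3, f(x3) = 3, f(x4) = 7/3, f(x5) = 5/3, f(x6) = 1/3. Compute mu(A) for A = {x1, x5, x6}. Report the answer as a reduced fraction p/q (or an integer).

By the defining property of the Radon-Nikodym derivative, for every measurable set A,
  mu(A) = integral_A f dnu.
Since nu is a discrete measure concentrated on the atoms of X, the integral over A reduces to the sum
  mu(A) = sum_{x in A} f(x) * nu({x}).
Computing each term:
  x1: f(x1) * nu(x1) = 4/3 * 5/2 = 10/3.
  x5: f(x5) * nu(x5) = 5/3 * 4 = 20/3.
  x6: f(x6) * nu(x6) = 1/3 * 2 = 2/3.
Summing: mu(A) = 10/3 + 20/3 + 2/3 = 32/3.

32/3


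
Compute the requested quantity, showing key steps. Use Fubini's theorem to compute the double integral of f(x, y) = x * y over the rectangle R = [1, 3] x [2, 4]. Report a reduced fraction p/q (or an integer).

f(x, y) is a tensor product of a function of x and a function of y, and both factors are bounded continuous (hence Lebesgue integrable) on the rectangle, so Fubini's theorem applies:
  integral_R f d(m x m) = (integral_a1^b1 x dx) * (integral_a2^b2 y dy).
Inner integral in x: integral_{1}^{3} x dx = (3^2 - 1^2)/2
  = 4.
Inner integral in y: integral_{2}^{4} y dy = (4^2 - 2^2)/2
  = 6.
Product: (4) * (6) = 24.

24


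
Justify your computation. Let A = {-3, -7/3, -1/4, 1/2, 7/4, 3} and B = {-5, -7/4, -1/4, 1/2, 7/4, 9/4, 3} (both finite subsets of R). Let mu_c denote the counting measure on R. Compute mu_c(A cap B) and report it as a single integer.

Counting measure on a finite set equals cardinality. mu_c(A cap B) = |A cap B| (elements appearing in both).
Enumerating the elements of A that also lie in B gives 4 element(s).
So mu_c(A cap B) = 4.

4


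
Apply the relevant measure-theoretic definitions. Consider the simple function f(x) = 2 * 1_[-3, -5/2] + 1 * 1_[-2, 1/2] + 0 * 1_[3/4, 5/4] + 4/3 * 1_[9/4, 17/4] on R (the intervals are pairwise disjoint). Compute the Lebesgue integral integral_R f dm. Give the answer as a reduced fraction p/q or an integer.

For a simple function f = sum_i c_i * 1_{A_i} with disjoint A_i,
  integral f dm = sum_i c_i * m(A_i).
Lengths of the A_i:
  m(A_1) = -5/2 - (-3) = 1/2.
  m(A_2) = 1/2 - (-2) = 5/2.
  m(A_3) = 5/4 - 3/4 = 1/2.
  m(A_4) = 17/4 - 9/4 = 2.
Contributions c_i * m(A_i):
  (2) * (1/2) = 1.
  (1) * (5/2) = 5/2.
  (0) * (1/2) = 0.
  (4/3) * (2) = 8/3.
Total: 1 + 5/2 + 0 + 8/3 = 37/6.

37/6


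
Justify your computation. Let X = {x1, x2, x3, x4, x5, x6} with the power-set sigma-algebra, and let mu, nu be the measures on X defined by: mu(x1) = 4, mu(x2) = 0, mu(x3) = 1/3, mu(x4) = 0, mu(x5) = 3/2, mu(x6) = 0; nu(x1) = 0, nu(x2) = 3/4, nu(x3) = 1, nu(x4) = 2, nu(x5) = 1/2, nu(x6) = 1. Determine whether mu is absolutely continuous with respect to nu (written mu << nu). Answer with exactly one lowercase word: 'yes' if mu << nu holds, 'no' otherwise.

mu << nu means: every nu-null measurable set is also mu-null; equivalently, for every atom x, if nu({x}) = 0 then mu({x}) = 0.
Checking each atom:
  x1: nu = 0, mu = 4 > 0 -> violates mu << nu.
  x2: nu = 3/4 > 0 -> no constraint.
  x3: nu = 1 > 0 -> no constraint.
  x4: nu = 2 > 0 -> no constraint.
  x5: nu = 1/2 > 0 -> no constraint.
  x6: nu = 1 > 0 -> no constraint.
The atom(s) x1 violate the condition (nu = 0 but mu > 0). Therefore mu is NOT absolutely continuous w.r.t. nu.

no


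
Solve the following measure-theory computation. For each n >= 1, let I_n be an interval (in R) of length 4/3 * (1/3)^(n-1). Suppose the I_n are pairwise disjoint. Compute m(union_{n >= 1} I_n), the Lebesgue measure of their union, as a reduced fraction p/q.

By countable additivity of the Lebesgue measure on pairwise disjoint measurable sets,
  m(union_{n >= 1} I_n) = sum_{n >= 1} m(I_n) = sum_{n >= 1} a * r^(n-1),
  with a = 4/3 and r = 1/3.
Since 0 < r = 1/3 < 1, the geometric series converges:
  sum_{n >= 1} a * r^(n-1) = a / (1 - r).
  = 4/3 / (1 - 1/3)
  = 4/3 / (2/3)
  = 2.

2


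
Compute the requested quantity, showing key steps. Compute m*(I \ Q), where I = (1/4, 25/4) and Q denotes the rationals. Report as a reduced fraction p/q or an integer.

The interval I = (1/4, 25/4) has m(I) = 25/4 - 1/4 = 6 (endpoints are measure-zero, so open/closed/half-open agree). Write I = (I cap Q) u (I \ Q). The rationals in I are countable, so m*(I cap Q) = 0 (cover each rational by intervals whose total length is arbitrarily small). By countable subadditivity m*(I) <= m*(I cap Q) + m*(I \ Q), hence m*(I \ Q) >= m(I) = 6. The reverse inequality m*(I \ Q) <= m*(I) = 6 is trivial since (I \ Q) is a subset of I. Therefore m*(I \ Q) = 6.

6


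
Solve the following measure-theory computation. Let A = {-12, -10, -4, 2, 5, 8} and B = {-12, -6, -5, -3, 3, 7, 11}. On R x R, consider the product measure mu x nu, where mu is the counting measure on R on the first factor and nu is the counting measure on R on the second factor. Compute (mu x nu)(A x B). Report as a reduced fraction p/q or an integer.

For a measurable rectangle A x B, the product measure satisfies
  (mu x nu)(A x B) = mu(A) * nu(B).
  mu(A) = 6.
  nu(B) = 7.
  (mu x nu)(A x B) = 6 * 7 = 42.

42


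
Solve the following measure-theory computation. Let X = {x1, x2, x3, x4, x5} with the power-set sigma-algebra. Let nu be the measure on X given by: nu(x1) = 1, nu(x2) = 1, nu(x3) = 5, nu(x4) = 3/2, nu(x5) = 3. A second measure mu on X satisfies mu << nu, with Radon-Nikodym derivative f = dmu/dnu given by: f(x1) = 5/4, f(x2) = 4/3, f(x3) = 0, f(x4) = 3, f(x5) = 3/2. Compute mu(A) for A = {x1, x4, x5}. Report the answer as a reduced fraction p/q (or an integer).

By the defining property of the Radon-Nikodym derivative, for every measurable set A,
  mu(A) = integral_A f dnu.
Since nu is a discrete measure concentrated on the atoms of X, the integral over A reduces to the sum
  mu(A) = sum_{x in A} f(x) * nu({x}).
Computing each term:
  x1: f(x1) * nu(x1) = 5/4 * 1 = 5/4.
  x4: f(x4) * nu(x4) = 3 * 3/2 = 9/2.
  x5: f(x5) * nu(x5) = 3/2 * 3 = 9/2.
Summing: mu(A) = 5/4 + 9/2 + 9/2 = 41/4.

41/4


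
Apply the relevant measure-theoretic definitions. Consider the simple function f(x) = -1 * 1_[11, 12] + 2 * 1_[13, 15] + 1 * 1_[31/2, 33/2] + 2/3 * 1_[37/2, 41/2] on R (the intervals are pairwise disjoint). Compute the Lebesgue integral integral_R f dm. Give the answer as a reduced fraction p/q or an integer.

For a simple function f = sum_i c_i * 1_{A_i} with disjoint A_i,
  integral f dm = sum_i c_i * m(A_i).
Lengths of the A_i:
  m(A_1) = 12 - 11 = 1.
  m(A_2) = 15 - 13 = 2.
  m(A_3) = 33/2 - 31/2 = 1.
  m(A_4) = 41/2 - 37/2 = 2.
Contributions c_i * m(A_i):
  (-1) * (1) = -1.
  (2) * (2) = 4.
  (1) * (1) = 1.
  (2/3) * (2) = 4/3.
Total: -1 + 4 + 1 + 4/3 = 16/3.

16/3


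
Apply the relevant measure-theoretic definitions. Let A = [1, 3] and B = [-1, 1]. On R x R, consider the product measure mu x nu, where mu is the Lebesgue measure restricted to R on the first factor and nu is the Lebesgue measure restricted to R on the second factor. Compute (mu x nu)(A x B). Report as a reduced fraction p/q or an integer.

For a measurable rectangle A x B, the product measure satisfies
  (mu x nu)(A x B) = mu(A) * nu(B).
  mu(A) = 2.
  nu(B) = 2.
  (mu x nu)(A x B) = 2 * 2 = 4.

4


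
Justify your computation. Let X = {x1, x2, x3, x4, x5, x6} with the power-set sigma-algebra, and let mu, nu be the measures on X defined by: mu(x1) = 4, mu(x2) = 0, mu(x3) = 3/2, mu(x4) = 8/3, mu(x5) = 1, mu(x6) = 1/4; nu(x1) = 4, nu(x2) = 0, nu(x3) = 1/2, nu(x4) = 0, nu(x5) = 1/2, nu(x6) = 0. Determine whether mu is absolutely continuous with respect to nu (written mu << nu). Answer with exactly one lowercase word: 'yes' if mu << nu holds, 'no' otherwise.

mu << nu means: every nu-null measurable set is also mu-null; equivalently, for every atom x, if nu({x}) = 0 then mu({x}) = 0.
Checking each atom:
  x1: nu = 4 > 0 -> no constraint.
  x2: nu = 0, mu = 0 -> consistent with mu << nu.
  x3: nu = 1/2 > 0 -> no constraint.
  x4: nu = 0, mu = 8/3 > 0 -> violates mu << nu.
  x5: nu = 1/2 > 0 -> no constraint.
  x6: nu = 0, mu = 1/4 > 0 -> violates mu << nu.
The atom(s) x4, x6 violate the condition (nu = 0 but mu > 0). Therefore mu is NOT absolutely continuous w.r.t. nu.

no


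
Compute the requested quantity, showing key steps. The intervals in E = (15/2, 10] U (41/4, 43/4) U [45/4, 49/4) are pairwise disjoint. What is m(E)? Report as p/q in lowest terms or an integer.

For pairwise disjoint intervals, m(union_i I_i) = sum_i m(I_i),
and m is invariant under swapping open/closed endpoints (single points have measure 0).
So m(E) = sum_i (b_i - a_i).
  I_1 has length 10 - 15/2 = 5/2.
  I_2 has length 43/4 - 41/4 = 1/2.
  I_3 has length 49/4 - 45/4 = 1.
Summing:
  m(E) = 5/2 + 1/2 + 1 = 4.

4


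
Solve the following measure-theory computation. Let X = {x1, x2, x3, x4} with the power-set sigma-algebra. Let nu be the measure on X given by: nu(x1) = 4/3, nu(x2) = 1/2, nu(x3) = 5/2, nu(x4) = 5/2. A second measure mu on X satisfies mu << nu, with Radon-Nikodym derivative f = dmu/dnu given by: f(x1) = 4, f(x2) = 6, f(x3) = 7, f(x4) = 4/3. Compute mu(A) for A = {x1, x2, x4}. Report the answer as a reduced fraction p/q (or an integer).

By the defining property of the Radon-Nikodym derivative, for every measurable set A,
  mu(A) = integral_A f dnu.
Since nu is a discrete measure concentrated on the atoms of X, the integral over A reduces to the sum
  mu(A) = sum_{x in A} f(x) * nu({x}).
Computing each term:
  x1: f(x1) * nu(x1) = 4 * 4/3 = 16/3.
  x2: f(x2) * nu(x2) = 6 * 1/2 = 3.
  x4: f(x4) * nu(x4) = 4/3 * 5/2 = 10/3.
Summing: mu(A) = 16/3 + 3 + 10/3 = 35/3.

35/3


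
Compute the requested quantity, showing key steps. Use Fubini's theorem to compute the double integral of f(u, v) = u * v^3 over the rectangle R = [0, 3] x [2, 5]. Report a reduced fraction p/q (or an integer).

f(u, v) is a tensor product of a function of u and a function of v, and both factors are bounded continuous (hence Lebesgue integrable) on the rectangle, so Fubini's theorem applies:
  integral_R f d(m x m) = (integral_a1^b1 u du) * (integral_a2^b2 v^3 dv).
Inner integral in u: integral_{0}^{3} u du = (3^2 - 0^2)/2
  = 9/2.
Inner integral in v: integral_{2}^{5} v^3 dv = (5^4 - 2^4)/4
  = 609/4.
Product: (9/2) * (609/4) = 5481/8.

5481/8


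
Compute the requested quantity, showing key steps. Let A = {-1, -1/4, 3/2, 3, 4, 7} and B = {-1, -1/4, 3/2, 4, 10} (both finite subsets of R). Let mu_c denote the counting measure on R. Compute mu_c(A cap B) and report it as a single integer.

Counting measure on a finite set equals cardinality. mu_c(A cap B) = |A cap B| (elements appearing in both).
Enumerating the elements of A that also lie in B gives 4 element(s).
So mu_c(A cap B) = 4.

4


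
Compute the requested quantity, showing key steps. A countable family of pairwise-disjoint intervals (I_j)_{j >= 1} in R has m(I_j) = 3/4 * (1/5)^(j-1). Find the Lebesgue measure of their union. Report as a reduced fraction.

By countable additivity of the Lebesgue measure on pairwise disjoint measurable sets,
  m(union_{j >= 1} I_j) = sum_{j >= 1} m(I_j) = sum_{j >= 1} a * r^(j-1),
  with a = 3/4 and r = 1/5.
Since 0 < r = 1/5 < 1, the geometric series converges:
  sum_{j >= 1} a * r^(j-1) = a / (1 - r).
  = 3/4 / (1 - 1/5)
  = 3/4 / (4/5)
  = 15/16.

15/16


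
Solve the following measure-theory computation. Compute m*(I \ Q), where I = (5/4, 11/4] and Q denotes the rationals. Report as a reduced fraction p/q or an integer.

The interval I = (5/4, 11/4] has m(I) = 11/4 - 5/4 = 3/2 (endpoints are measure-zero, so open/closed/half-open agree). Write I = (I cap Q) u (I \ Q). The rationals in I are countable, so m*(I cap Q) = 0 (cover each rational by intervals whose total length is arbitrarily small). By countable subadditivity m*(I) <= m*(I cap Q) + m*(I \ Q), hence m*(I \ Q) >= m(I) = 3/2. The reverse inequality m*(I \ Q) <= m*(I) = 3/2 is trivial since (I \ Q) is a subset of I. Therefore m*(I \ Q) = 3/2.

3/2


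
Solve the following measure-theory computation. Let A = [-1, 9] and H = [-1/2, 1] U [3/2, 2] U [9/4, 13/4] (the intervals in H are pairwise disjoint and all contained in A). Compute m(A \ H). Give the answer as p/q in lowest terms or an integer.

The ambient interval has length m(A) = 9 - (-1) = 10.
Since the holes are disjoint and sit inside A, by finite additivity
  m(H) = sum_i (b_i - a_i), and m(A \ H) = m(A) - m(H).
Computing the hole measures:
  m(H_1) = 1 - (-1/2) = 3/2.
  m(H_2) = 2 - 3/2 = 1/2.
  m(H_3) = 13/4 - 9/4 = 1.
Summed: m(H) = 3/2 + 1/2 + 1 = 3.
So m(A \ H) = 10 - 3 = 7.

7


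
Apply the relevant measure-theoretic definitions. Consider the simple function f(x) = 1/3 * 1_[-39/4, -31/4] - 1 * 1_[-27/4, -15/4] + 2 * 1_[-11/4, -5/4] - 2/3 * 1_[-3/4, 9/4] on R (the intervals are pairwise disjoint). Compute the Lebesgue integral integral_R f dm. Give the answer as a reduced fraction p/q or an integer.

For a simple function f = sum_i c_i * 1_{A_i} with disjoint A_i,
  integral f dm = sum_i c_i * m(A_i).
Lengths of the A_i:
  m(A_1) = -31/4 - (-39/4) = 2.
  m(A_2) = -15/4 - (-27/4) = 3.
  m(A_3) = -5/4 - (-11/4) = 3/2.
  m(A_4) = 9/4 - (-3/4) = 3.
Contributions c_i * m(A_i):
  (1/3) * (2) = 2/3.
  (-1) * (3) = -3.
  (2) * (3/2) = 3.
  (-2/3) * (3) = -2.
Total: 2/3 - 3 + 3 - 2 = -4/3.

-4/3


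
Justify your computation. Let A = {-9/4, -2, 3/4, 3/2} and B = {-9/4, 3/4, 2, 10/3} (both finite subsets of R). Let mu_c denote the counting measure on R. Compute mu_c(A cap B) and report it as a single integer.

Counting measure on a finite set equals cardinality. mu_c(A cap B) = |A cap B| (elements appearing in both).
Enumerating the elements of A that also lie in B gives 2 element(s).
So mu_c(A cap B) = 2.

2


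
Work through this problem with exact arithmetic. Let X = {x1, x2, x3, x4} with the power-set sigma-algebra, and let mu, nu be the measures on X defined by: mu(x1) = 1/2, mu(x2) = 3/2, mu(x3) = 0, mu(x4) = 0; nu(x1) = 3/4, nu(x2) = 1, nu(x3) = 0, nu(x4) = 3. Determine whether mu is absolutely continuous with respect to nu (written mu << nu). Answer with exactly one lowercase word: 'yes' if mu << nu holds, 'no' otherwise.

mu << nu means: every nu-null measurable set is also mu-null; equivalently, for every atom x, if nu({x}) = 0 then mu({x}) = 0.
Checking each atom:
  x1: nu = 3/4 > 0 -> no constraint.
  x2: nu = 1 > 0 -> no constraint.
  x3: nu = 0, mu = 0 -> consistent with mu << nu.
  x4: nu = 3 > 0 -> no constraint.
No atom violates the condition. Therefore mu << nu.

yes


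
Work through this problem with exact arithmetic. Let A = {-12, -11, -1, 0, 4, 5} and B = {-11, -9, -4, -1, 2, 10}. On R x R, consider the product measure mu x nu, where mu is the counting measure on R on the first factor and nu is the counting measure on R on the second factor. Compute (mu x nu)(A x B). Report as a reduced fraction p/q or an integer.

For a measurable rectangle A x B, the product measure satisfies
  (mu x nu)(A x B) = mu(A) * nu(B).
  mu(A) = 6.
  nu(B) = 6.
  (mu x nu)(A x B) = 6 * 6 = 36.

36


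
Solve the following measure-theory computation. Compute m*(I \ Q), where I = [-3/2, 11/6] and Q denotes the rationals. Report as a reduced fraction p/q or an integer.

The interval I = [-3/2, 11/6] has m(I) = 11/6 - (-3/2) = 10/3 (endpoints are measure-zero, so open/closed/half-open agree). Write I = (I cap Q) u (I \ Q). The rationals in I are countable, so m*(I cap Q) = 0 (cover each rational by intervals whose total length is arbitrarily small). By countable subadditivity m*(I) <= m*(I cap Q) + m*(I \ Q), hence m*(I \ Q) >= m(I) = 10/3. The reverse inequality m*(I \ Q) <= m*(I) = 10/3 is trivial since (I \ Q) is a subset of I. Therefore m*(I \ Q) = 10/3.

10/3


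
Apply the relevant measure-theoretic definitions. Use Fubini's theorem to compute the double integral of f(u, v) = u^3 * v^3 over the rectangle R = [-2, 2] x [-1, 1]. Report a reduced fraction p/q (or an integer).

f(u, v) is a tensor product of a function of u and a function of v, and both factors are bounded continuous (hence Lebesgue integrable) on the rectangle, so Fubini's theorem applies:
  integral_R f d(m x m) = (integral_a1^b1 u^3 du) * (integral_a2^b2 v^3 dv).
Inner integral in u: integral_{-2}^{2} u^3 du = (2^4 - (-2)^4)/4
  = 0.
Inner integral in v: integral_{-1}^{1} v^3 dv = (1^4 - (-1)^4)/4
  = 0.
Product: (0) * (0) = 0.

0


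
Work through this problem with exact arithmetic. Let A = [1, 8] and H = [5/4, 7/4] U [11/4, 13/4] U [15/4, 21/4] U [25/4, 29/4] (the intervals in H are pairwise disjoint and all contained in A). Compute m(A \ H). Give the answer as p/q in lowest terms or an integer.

The ambient interval has length m(A) = 8 - 1 = 7.
Since the holes are disjoint and sit inside A, by finite additivity
  m(H) = sum_i (b_i - a_i), and m(A \ H) = m(A) - m(H).
Computing the hole measures:
  m(H_1) = 7/4 - 5/4 = 1/2.
  m(H_2) = 13/4 - 11/4 = 1/2.
  m(H_3) = 21/4 - 15/4 = 3/2.
  m(H_4) = 29/4 - 25/4 = 1.
Summed: m(H) = 1/2 + 1/2 + 3/2 + 1 = 7/2.
So m(A \ H) = 7 - 7/2 = 7/2.

7/2


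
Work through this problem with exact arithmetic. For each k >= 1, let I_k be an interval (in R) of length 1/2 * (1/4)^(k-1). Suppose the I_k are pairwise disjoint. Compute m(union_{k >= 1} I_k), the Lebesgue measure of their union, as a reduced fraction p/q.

By countable additivity of the Lebesgue measure on pairwise disjoint measurable sets,
  m(union_{k >= 1} I_k) = sum_{k >= 1} m(I_k) = sum_{k >= 1} a * r^(k-1),
  with a = 1/2 and r = 1/4.
Since 0 < r = 1/4 < 1, the geometric series converges:
  sum_{k >= 1} a * r^(k-1) = a / (1 - r).
  = 1/2 / (1 - 1/4)
  = 1/2 / (3/4)
  = 2/3.

2/3


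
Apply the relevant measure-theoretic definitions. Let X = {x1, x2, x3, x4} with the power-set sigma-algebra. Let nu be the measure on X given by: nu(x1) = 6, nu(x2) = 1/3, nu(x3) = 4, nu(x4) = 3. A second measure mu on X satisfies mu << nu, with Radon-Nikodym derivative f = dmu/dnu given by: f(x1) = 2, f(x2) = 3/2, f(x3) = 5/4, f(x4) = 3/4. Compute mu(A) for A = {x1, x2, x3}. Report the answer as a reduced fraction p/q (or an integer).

By the defining property of the Radon-Nikodym derivative, for every measurable set A,
  mu(A) = integral_A f dnu.
Since nu is a discrete measure concentrated on the atoms of X, the integral over A reduces to the sum
  mu(A) = sum_{x in A} f(x) * nu({x}).
Computing each term:
  x1: f(x1) * nu(x1) = 2 * 6 = 12.
  x2: f(x2) * nu(x2) = 3/2 * 1/3 = 1/2.
  x3: f(x3) * nu(x3) = 5/4 * 4 = 5.
Summing: mu(A) = 12 + 1/2 + 5 = 35/2.

35/2


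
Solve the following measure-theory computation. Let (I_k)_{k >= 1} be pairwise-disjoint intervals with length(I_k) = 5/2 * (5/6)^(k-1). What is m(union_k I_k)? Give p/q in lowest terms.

By countable additivity of the Lebesgue measure on pairwise disjoint measurable sets,
  m(union_{k >= 1} I_k) = sum_{k >= 1} m(I_k) = sum_{k >= 1} a * r^(k-1),
  with a = 5/2 and r = 5/6.
Since 0 < r = 5/6 < 1, the geometric series converges:
  sum_{k >= 1} a * r^(k-1) = a / (1 - r).
  = 5/2 / (1 - 5/6)
  = 5/2 / (1/6)
  = 15.

15


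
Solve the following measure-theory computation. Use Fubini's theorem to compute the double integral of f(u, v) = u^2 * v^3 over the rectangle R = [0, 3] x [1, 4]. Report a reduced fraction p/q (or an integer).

f(u, v) is a tensor product of a function of u and a function of v, and both factors are bounded continuous (hence Lebesgue integrable) on the rectangle, so Fubini's theorem applies:
  integral_R f d(m x m) = (integral_a1^b1 u^2 du) * (integral_a2^b2 v^3 dv).
Inner integral in u: integral_{0}^{3} u^2 du = (3^3 - 0^3)/3
  = 9.
Inner integral in v: integral_{1}^{4} v^3 dv = (4^4 - 1^4)/4
  = 255/4.
Product: (9) * (255/4) = 2295/4.

2295/4


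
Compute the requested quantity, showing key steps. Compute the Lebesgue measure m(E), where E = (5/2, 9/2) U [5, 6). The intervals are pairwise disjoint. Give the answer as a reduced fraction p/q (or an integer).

For pairwise disjoint intervals, m(union_i I_i) = sum_i m(I_i),
and m is invariant under swapping open/closed endpoints (single points have measure 0).
So m(E) = sum_i (b_i - a_i).
  I_1 has length 9/2 - 5/2 = 2.
  I_2 has length 6 - 5 = 1.
Summing:
  m(E) = 2 + 1 = 3.

3


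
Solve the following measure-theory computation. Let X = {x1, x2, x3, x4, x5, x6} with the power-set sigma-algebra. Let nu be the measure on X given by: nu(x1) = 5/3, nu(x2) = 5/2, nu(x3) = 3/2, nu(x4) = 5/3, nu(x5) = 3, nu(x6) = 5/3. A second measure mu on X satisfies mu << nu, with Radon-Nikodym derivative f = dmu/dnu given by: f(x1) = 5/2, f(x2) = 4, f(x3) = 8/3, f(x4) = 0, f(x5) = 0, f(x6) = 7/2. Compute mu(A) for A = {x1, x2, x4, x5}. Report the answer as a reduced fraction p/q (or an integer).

By the defining property of the Radon-Nikodym derivative, for every measurable set A,
  mu(A) = integral_A f dnu.
Since nu is a discrete measure concentrated on the atoms of X, the integral over A reduces to the sum
  mu(A) = sum_{x in A} f(x) * nu({x}).
Computing each term:
  x1: f(x1) * nu(x1) = 5/2 * 5/3 = 25/6.
  x2: f(x2) * nu(x2) = 4 * 5/2 = 10.
  x4: f(x4) * nu(x4) = 0 * 5/3 = 0.
  x5: f(x5) * nu(x5) = 0 * 3 = 0.
Summing: mu(A) = 25/6 + 10 + 0 + 0 = 85/6.

85/6


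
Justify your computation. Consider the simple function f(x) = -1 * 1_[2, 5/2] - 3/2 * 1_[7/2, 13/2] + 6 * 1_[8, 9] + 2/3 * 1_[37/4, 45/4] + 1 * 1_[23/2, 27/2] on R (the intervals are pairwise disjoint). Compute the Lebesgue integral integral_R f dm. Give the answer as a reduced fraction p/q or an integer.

For a simple function f = sum_i c_i * 1_{A_i} with disjoint A_i,
  integral f dm = sum_i c_i * m(A_i).
Lengths of the A_i:
  m(A_1) = 5/2 - 2 = 1/2.
  m(A_2) = 13/2 - 7/2 = 3.
  m(A_3) = 9 - 8 = 1.
  m(A_4) = 45/4 - 37/4 = 2.
  m(A_5) = 27/2 - 23/2 = 2.
Contributions c_i * m(A_i):
  (-1) * (1/2) = -1/2.
  (-3/2) * (3) = -9/2.
  (6) * (1) = 6.
  (2/3) * (2) = 4/3.
  (1) * (2) = 2.
Total: -1/2 - 9/2 + 6 + 4/3 + 2 = 13/3.

13/3


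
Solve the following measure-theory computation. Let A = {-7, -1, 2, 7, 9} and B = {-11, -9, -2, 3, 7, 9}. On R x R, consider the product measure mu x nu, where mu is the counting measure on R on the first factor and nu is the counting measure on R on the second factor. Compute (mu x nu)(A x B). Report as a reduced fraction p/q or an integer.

For a measurable rectangle A x B, the product measure satisfies
  (mu x nu)(A x B) = mu(A) * nu(B).
  mu(A) = 5.
  nu(B) = 6.
  (mu x nu)(A x B) = 5 * 6 = 30.

30


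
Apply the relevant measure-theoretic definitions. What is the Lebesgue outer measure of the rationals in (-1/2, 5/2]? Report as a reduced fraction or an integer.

Q cap (-1/2, 5/2] is countable; list its elements as q_1, q_2, ... . Fix eps > 0 and cover the k-th point by an interval of length eps * 2^(-k). The cover has total length eps * sum_{k>=1} 2^(-k) = eps, so by definition of outer measure m*(Q cap (-1/2, 5/2]) <= eps. Since eps was arbitrary and m* >= 0, the outer measure is 0.

0


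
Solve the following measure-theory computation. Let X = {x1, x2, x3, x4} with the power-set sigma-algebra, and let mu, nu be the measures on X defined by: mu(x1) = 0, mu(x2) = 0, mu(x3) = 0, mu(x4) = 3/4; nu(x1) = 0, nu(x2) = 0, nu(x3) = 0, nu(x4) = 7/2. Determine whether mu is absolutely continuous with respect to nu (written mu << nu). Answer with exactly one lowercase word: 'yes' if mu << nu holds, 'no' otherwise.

mu << nu means: every nu-null measurable set is also mu-null; equivalently, for every atom x, if nu({x}) = 0 then mu({x}) = 0.
Checking each atom:
  x1: nu = 0, mu = 0 -> consistent with mu << nu.
  x2: nu = 0, mu = 0 -> consistent with mu << nu.
  x3: nu = 0, mu = 0 -> consistent with mu << nu.
  x4: nu = 7/2 > 0 -> no constraint.
No atom violates the condition. Therefore mu << nu.

yes


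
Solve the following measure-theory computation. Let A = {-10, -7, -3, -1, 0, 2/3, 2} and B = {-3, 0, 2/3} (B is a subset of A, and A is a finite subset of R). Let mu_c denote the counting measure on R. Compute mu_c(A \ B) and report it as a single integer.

Counting measure assigns mu_c(E) = |E| (number of elements) when E is finite. For B subset A, A \ B is the set of elements of A not in B, so |A \ B| = |A| - |B|.
|A| = 7, |B| = 3, so mu_c(A \ B) = 7 - 3 = 4.

4


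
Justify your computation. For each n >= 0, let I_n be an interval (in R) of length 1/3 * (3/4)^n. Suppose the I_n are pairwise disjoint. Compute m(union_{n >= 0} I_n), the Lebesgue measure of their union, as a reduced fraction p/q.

By countable additivity of the Lebesgue measure on pairwise disjoint measurable sets,
  m(union_{n >= 0} I_n) = sum_{n >= 0} m(I_n) = sum_{n >= 0} a * r^n,
  with a = 1/3 and r = 3/4.
Since 0 < r = 3/4 < 1, the geometric series converges:
  sum_{n >= 0} a * r^n = a / (1 - r).
  = 1/3 / (1 - 3/4)
  = 1/3 / (1/4)
  = 4/3.

4/3


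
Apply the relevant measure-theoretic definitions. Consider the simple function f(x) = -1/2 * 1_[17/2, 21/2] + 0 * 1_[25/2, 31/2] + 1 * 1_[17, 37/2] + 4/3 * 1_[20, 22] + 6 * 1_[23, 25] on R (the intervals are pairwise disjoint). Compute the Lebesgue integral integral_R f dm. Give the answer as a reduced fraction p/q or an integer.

For a simple function f = sum_i c_i * 1_{A_i} with disjoint A_i,
  integral f dm = sum_i c_i * m(A_i).
Lengths of the A_i:
  m(A_1) = 21/2 - 17/2 = 2.
  m(A_2) = 31/2 - 25/2 = 3.
  m(A_3) = 37/2 - 17 = 3/2.
  m(A_4) = 22 - 20 = 2.
  m(A_5) = 25 - 23 = 2.
Contributions c_i * m(A_i):
  (-1/2) * (2) = -1.
  (0) * (3) = 0.
  (1) * (3/2) = 3/2.
  (4/3) * (2) = 8/3.
  (6) * (2) = 12.
Total: -1 + 0 + 3/2 + 8/3 + 12 = 91/6.

91/6


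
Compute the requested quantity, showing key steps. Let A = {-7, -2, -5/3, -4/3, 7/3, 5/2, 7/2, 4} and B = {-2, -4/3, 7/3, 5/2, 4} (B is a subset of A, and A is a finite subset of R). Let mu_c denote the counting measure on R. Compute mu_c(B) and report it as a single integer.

Counting measure assigns mu_c(E) = |E| (number of elements) when E is finite.
B has 5 element(s), so mu_c(B) = 5.

5


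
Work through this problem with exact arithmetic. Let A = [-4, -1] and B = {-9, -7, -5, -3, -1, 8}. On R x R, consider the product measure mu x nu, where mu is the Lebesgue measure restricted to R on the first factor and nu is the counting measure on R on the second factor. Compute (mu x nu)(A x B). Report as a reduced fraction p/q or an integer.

For a measurable rectangle A x B, the product measure satisfies
  (mu x nu)(A x B) = mu(A) * nu(B).
  mu(A) = 3.
  nu(B) = 6.
  (mu x nu)(A x B) = 3 * 6 = 18.

18


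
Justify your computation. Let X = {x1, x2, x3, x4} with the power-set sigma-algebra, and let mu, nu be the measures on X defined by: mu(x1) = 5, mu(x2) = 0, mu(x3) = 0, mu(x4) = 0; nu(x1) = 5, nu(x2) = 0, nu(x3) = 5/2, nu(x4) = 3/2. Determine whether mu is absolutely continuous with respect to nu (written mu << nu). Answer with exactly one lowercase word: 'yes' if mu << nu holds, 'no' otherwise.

mu << nu means: every nu-null measurable set is also mu-null; equivalently, for every atom x, if nu({x}) = 0 then mu({x}) = 0.
Checking each atom:
  x1: nu = 5 > 0 -> no constraint.
  x2: nu = 0, mu = 0 -> consistent with mu << nu.
  x3: nu = 5/2 > 0 -> no constraint.
  x4: nu = 3/2 > 0 -> no constraint.
No atom violates the condition. Therefore mu << nu.

yes


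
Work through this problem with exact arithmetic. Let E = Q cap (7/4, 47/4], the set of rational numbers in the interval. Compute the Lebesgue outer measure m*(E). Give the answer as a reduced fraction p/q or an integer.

Q cap (7/4, 47/4] is countable; list its elements as q_1, q_2, ... . Fix eps > 0 and cover the k-th point by an interval of length eps * 2^(-k). The cover has total length eps * sum_{k>=1} 2^(-k) = eps, so by definition of outer measure m*(Q cap (7/4, 47/4]) <= eps. Since eps was arbitrary and m* >= 0, the outer measure is 0.

0


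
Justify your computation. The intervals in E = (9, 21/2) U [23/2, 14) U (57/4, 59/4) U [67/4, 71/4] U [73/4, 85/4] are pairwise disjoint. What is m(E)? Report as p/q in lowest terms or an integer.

For pairwise disjoint intervals, m(union_i I_i) = sum_i m(I_i),
and m is invariant under swapping open/closed endpoints (single points have measure 0).
So m(E) = sum_i (b_i - a_i).
  I_1 has length 21/2 - 9 = 3/2.
  I_2 has length 14 - 23/2 = 5/2.
  I_3 has length 59/4 - 57/4 = 1/2.
  I_4 has length 71/4 - 67/4 = 1.
  I_5 has length 85/4 - 73/4 = 3.
Summing:
  m(E) = 3/2 + 5/2 + 1/2 + 1 + 3 = 17/2.

17/2


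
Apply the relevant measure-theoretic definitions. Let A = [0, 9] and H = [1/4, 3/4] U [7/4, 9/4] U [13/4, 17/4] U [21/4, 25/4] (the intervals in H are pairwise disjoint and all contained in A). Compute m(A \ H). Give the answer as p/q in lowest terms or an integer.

The ambient interval has length m(A) = 9 - 0 = 9.
Since the holes are disjoint and sit inside A, by finite additivity
  m(H) = sum_i (b_i - a_i), and m(A \ H) = m(A) - m(H).
Computing the hole measures:
  m(H_1) = 3/4 - 1/4 = 1/2.
  m(H_2) = 9/4 - 7/4 = 1/2.
  m(H_3) = 17/4 - 13/4 = 1.
  m(H_4) = 25/4 - 21/4 = 1.
Summed: m(H) = 1/2 + 1/2 + 1 + 1 = 3.
So m(A \ H) = 9 - 3 = 6.

6
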